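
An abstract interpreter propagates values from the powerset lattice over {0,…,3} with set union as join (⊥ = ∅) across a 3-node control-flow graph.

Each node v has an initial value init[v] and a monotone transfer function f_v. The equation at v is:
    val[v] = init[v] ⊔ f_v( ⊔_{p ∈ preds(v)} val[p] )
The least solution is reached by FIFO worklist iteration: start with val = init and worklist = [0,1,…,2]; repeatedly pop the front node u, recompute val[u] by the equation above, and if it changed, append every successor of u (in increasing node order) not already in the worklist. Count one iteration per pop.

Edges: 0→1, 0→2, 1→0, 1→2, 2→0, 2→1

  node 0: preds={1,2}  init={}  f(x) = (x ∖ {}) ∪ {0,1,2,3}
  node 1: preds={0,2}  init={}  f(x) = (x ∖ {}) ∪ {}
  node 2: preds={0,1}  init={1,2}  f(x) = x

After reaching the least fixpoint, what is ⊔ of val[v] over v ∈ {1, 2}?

{0,1,2,3}

Trace (5 dequeues):
  [1] u=0 | in {1,2} | out {0,1,2,3} | prev {} | push {}
  [2] u=1 | in {0,1,2,3} | out {0,1,2,3} | prev {} | push {0}
  [3] u=2 | in {0,1,2,3} | out {0,1,2,3} | prev {1,2} | push {1}
  [4] u=0 | in {0,1,2,3} | out {0,1,2,3} | ==
  [5] u=1 | in {0,1,2,3} | out {0,1,2,3} | ==

Converged values:
  [0] {0,1,2,3}
  [1] {0,1,2,3}
  [2] {0,1,2,3}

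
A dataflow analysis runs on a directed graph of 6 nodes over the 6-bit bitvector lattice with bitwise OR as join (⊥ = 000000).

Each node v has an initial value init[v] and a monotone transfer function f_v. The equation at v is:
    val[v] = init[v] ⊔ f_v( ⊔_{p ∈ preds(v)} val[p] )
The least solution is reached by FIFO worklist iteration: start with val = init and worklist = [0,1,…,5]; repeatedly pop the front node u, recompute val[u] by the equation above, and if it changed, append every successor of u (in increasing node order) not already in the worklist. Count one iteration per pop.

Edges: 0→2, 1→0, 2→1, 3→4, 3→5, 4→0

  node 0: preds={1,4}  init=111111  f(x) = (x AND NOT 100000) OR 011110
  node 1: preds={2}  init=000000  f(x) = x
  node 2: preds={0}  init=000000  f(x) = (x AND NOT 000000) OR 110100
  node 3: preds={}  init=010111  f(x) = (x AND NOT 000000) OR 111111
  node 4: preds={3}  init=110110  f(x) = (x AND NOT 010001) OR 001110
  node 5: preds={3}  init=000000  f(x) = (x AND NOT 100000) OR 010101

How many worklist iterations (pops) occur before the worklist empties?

Iteration log — 8 steps:
  step 1. node 0  ⊔preds=110110  new=111111  stable
  step 2. node 1  ⊔preds=000000  new=000000  stable
  step 3. node 2  ⊔preds=111111  new=111111  old=000000  +wl: 1
  step 4. node 3  ⊔preds=000000  new=111111  old=010111  +wl: 
  step 5. node 4  ⊔preds=111111  new=111110  old=110110  +wl: 0
  step 6. node 5  ⊔preds=111111  new=011111  old=000000  +wl: 
  step 7. node 1  ⊔preds=111111  new=111111  old=000000  +wl: 
  step 8. node 0  ⊔preds=111111  new=111111  stable

Least fixpoint reached:
  node 0: 111111
  node 1: 111111
  node 2: 111111
  node 3: 111111
  node 4: 111110
  node 5: 011111

8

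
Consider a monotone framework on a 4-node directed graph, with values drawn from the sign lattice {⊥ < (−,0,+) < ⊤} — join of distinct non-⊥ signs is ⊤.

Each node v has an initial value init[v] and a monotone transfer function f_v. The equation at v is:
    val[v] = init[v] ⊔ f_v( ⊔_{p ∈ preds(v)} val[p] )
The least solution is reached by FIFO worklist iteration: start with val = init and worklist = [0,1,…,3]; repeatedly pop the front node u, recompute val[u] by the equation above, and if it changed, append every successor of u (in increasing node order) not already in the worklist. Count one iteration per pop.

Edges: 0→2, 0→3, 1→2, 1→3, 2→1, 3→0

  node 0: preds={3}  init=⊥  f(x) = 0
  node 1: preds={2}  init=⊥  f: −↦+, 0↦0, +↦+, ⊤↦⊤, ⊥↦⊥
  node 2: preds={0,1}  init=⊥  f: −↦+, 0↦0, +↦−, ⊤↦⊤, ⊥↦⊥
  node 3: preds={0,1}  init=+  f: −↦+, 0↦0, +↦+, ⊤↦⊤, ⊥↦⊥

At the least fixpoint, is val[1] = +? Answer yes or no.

Trace (8 dequeues):
  [1] u=0 | in + | out 0 | prev ⊥ | push {}
  [2] u=1 | in ⊥ | out ⊥ | ==
  [3] u=2 | in 0 | out 0 | prev ⊥ | push {1}
  [4] u=3 | in 0 | out ⊤ | prev + | push {0}
  [5] u=1 | in 0 | out 0 | prev ⊥ | push {2,3}
  [6] u=0 | in ⊤ | out 0 | ==
  [7] u=2 | in 0 | out 0 | ==
  [8] u=3 | in 0 | out ⊤ | ==

Converged values:
  [0] 0
  [1] 0
  [2] 0
  [3] ⊤

no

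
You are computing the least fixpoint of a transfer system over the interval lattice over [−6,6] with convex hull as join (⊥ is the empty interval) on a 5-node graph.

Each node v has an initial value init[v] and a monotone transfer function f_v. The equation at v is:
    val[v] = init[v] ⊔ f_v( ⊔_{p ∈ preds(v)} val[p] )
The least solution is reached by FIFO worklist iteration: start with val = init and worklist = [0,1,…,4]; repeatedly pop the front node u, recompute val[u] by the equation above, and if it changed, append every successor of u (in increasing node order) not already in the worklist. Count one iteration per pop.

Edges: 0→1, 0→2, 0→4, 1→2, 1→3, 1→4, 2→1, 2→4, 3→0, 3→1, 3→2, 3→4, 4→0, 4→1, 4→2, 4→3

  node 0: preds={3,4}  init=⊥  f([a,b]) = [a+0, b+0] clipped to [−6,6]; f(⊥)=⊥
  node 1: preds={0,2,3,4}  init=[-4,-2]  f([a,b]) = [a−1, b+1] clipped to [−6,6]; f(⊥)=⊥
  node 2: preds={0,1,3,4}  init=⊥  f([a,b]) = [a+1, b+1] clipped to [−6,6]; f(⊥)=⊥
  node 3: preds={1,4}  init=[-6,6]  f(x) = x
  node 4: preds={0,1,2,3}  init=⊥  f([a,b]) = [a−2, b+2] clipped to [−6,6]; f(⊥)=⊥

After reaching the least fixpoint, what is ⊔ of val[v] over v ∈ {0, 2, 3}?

Iteration log — 9 steps:
  step 1. node 0  ⊔preds=[-6,6]  new=[-6,6]  old=⊥  +wl: 
  step 2. node 1  ⊔preds=[-6,6]  new=[-6,6]  old=[-4,-2]  +wl: 
  step 3. node 2  ⊔preds=[-6,6]  new=[-5,6]  old=⊥  +wl: 1
  step 4. node 3  ⊔preds=[-6,6]  new=[-6,6]  stable
  step 5. node 4  ⊔preds=[-6,6]  new=[-6,6]  old=⊥  +wl: 0,2,3
  step 6. node 1  ⊔preds=[-6,6]  new=[-6,6]  stable
  step 7. node 0  ⊔preds=[-6,6]  new=[-6,6]  stable
  step 8. node 2  ⊔preds=[-6,6]  new=[-5,6]  stable
  step 9. node 3  ⊔preds=[-6,6]  new=[-6,6]  stable

Least fixpoint reached:
  node 0: [-6,6]
  node 1: [-6,6]
  node 2: [-5,6]
  node 3: [-6,6]
  node 4: [-6,6]

[-6,6]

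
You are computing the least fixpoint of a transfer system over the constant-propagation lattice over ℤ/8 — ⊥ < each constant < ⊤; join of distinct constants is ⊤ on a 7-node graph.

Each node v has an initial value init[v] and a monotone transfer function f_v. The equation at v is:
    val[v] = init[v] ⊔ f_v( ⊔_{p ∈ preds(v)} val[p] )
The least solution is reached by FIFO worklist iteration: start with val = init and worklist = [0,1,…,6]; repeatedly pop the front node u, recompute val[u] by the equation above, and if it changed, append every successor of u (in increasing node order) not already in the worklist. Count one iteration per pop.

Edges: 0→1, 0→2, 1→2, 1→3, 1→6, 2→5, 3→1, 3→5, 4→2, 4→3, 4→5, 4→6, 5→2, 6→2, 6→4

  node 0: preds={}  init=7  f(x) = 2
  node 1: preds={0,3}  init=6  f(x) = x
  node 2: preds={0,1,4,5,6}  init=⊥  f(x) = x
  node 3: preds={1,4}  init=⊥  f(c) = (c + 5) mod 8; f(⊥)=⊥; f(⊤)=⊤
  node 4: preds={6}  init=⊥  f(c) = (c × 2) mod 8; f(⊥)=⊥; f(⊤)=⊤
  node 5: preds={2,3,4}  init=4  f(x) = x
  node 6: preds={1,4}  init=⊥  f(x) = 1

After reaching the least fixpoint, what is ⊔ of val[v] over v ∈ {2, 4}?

⊤

Worklist (14 pops):
  #1 pop 0: in=⊥ → ⊤ (was 7); enqueue []
  #2 pop 1: in=⊤ → ⊤ (was 6); enqueue []
  #3 pop 2: in=⊤ → ⊤ (was ⊥); enqueue []
  #4 pop 3: in=⊤ → ⊤ (was ⊥); enqueue [1]
  #5 pop 4: in=⊥ → ⊥ (no change)
  #6 pop 5: in=⊤ → ⊤ (was 4); enqueue [2]
  #7 pop 6: in=⊤ → 1 (was ⊥); enqueue [4]
  #8 pop 1: in=⊤ → ⊤ (no change)
  #9 pop 2: in=⊤ → ⊤ (no change)
  #10 pop 4: in=1 → 2 (was ⊥); enqueue [2,3,5,6]
  #11 pop 2: in=⊤ → ⊤ (no change)
  #12 pop 3: in=⊤ → ⊤ (no change)
  #13 pop 5: in=⊤ → ⊤ (no change)
  #14 pop 6: in=⊤ → 1 (no change)

Fixpoint:
  val[0] = ⊤
  val[1] = ⊤
  val[2] = ⊤
  val[3] = ⊤
  val[4] = 2
  val[5] = ⊤
  val[6] = 1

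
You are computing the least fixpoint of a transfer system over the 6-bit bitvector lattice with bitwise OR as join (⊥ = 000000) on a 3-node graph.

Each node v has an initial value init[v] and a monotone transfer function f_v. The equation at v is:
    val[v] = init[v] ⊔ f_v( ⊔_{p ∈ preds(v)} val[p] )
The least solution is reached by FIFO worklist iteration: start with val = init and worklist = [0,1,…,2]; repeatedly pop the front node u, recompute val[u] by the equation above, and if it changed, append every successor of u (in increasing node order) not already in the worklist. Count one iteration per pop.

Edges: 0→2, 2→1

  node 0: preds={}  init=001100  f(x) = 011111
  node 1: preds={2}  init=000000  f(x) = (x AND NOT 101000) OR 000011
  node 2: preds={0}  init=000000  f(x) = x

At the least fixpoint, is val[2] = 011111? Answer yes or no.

Iteration log — 4 steps:
  step 1. node 0  ⊔preds=000000  new=011111  old=001100  +wl: 
  step 2. node 1  ⊔preds=000000  new=000011  old=000000  +wl: 
  step 3. node 2  ⊔preds=011111  new=011111  old=000000  +wl: 1
  step 4. node 1  ⊔preds=011111  new=010111  old=000011  +wl: 

Least fixpoint reached:
  node 0: 011111
  node 1: 010111
  node 2: 011111

yes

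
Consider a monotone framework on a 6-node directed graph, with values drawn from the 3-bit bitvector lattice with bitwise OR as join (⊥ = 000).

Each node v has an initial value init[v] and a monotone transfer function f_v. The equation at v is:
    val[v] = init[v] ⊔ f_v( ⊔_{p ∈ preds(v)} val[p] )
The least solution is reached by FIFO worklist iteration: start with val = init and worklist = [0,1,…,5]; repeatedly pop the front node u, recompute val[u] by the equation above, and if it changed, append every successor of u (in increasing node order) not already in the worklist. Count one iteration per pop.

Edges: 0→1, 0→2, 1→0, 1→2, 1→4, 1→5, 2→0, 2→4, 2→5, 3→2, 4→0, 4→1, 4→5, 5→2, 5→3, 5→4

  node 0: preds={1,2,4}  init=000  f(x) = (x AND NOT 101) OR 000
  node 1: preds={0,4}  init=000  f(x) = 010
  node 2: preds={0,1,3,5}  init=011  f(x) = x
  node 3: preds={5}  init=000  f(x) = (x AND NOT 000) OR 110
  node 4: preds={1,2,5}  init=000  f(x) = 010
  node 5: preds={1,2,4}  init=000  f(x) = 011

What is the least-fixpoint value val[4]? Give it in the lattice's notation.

Iteration log — 14 steps:
  step 1. node 0  ⊔preds=011  new=010  old=000  +wl: 
  step 2. node 1  ⊔preds=010  new=010  old=000  +wl: 0
  step 3. node 2  ⊔preds=010  new=011  stable
  step 4. node 3  ⊔preds=000  new=110  old=000  +wl: 2
  step 5. node 4  ⊔preds=011  new=010  old=000  +wl: 1
  step 6. node 5  ⊔preds=011  new=011  old=000  +wl: 3,4
  step 7. node 0  ⊔preds=011  new=010  stable
  step 8. node 2  ⊔preds=111  new=111  old=011  +wl: 0,5
  step 9. node 1  ⊔preds=010  new=010  stable
  step 10. node 3  ⊔preds=011  new=111  old=110  +wl: 2
  step 11. node 4  ⊔preds=111  new=010  stable
  step 12. node 0  ⊔preds=111  new=010  stable
  step 13. node 5  ⊔preds=111  new=011  stable
  step 14. node 2  ⊔preds=111  new=111  stable

Least fixpoint reached:
  node 0: 010
  node 1: 010
  node 2: 111
  node 3: 111
  node 4: 010
  node 5: 011

010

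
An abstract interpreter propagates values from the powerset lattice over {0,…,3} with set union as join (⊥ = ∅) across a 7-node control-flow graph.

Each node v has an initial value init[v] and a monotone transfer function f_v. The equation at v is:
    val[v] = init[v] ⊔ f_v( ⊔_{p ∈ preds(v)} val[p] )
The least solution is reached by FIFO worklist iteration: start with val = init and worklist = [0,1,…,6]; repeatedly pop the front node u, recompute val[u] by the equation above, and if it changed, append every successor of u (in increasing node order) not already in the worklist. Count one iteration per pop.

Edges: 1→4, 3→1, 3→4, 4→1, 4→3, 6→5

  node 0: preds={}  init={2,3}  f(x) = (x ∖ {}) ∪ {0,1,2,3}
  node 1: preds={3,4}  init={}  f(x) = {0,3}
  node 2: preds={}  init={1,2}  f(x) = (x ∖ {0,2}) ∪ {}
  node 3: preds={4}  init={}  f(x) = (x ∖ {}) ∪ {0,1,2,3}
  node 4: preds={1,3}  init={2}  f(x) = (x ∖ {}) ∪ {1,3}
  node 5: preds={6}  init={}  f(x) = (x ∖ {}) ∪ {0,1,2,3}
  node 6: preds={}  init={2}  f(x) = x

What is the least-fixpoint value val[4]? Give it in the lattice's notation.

Worklist (9 pops):
  #1 pop 0: in={} → {0,1,2,3} (was {2,3}); enqueue []
  #2 pop 1: in={2} → {0,3} (was {}); enqueue []
  #3 pop 2: in={} → {1,2} (no change)
  #4 pop 3: in={2} → {0,1,2,3} (was {}); enqueue [1]
  #5 pop 4: in={0,1,2,3} → {0,1,2,3} (was {2}); enqueue [3]
  #6 pop 5: in={2} → {0,1,2,3} (was {}); enqueue []
  #7 pop 6: in={} → {2} (no change)
  #8 pop 1: in={0,1,2,3} → {0,3} (no change)
  #9 pop 3: in={0,1,2,3} → {0,1,2,3} (no change)

Fixpoint:
  val[0] = {0,1,2,3}
  val[1] = {0,3}
  val[2] = {1,2}
  val[3] = {0,1,2,3}
  val[4] = {0,1,2,3}
  val[5] = {0,1,2,3}
  val[6] = {2}

{0,1,2,3}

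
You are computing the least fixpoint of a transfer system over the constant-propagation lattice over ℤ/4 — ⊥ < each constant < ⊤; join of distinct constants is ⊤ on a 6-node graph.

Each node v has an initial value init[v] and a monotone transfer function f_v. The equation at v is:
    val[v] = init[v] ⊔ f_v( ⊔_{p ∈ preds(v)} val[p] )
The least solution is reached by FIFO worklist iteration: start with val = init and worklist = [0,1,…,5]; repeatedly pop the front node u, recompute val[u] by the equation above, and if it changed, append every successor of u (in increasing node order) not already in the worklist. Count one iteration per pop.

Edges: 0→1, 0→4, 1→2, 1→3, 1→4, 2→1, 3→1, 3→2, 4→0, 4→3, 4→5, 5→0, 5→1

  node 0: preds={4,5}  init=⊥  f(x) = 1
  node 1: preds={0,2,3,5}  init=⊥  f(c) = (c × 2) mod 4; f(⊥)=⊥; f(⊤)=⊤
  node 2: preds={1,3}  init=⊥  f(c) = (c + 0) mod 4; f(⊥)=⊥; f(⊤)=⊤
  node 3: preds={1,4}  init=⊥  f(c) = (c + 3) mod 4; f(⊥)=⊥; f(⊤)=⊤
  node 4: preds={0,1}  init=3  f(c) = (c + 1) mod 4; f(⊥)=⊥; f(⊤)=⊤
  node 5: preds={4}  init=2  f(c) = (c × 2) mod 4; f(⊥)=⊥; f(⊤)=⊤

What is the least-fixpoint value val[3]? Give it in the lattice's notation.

Worklist (10 pops):
  #1 pop 0: in=⊤ → 1 (was ⊥); enqueue []
  #2 pop 1: in=⊤ → ⊤ (was ⊥); enqueue []
  #3 pop 2: in=⊤ → ⊤ (was ⊥); enqueue [1]
  #4 pop 3: in=⊤ → ⊤ (was ⊥); enqueue [2]
  #5 pop 4: in=⊤ → ⊤ (was 3); enqueue [0,3]
  #6 pop 5: in=⊤ → ⊤ (was 2); enqueue []
  #7 pop 1: in=⊤ → ⊤ (no change)
  #8 pop 2: in=⊤ → ⊤ (no change)
  #9 pop 0: in=⊤ → 1 (no change)
  #10 pop 3: in=⊤ → ⊤ (no change)

Fixpoint:
  val[0] = 1
  val[1] = ⊤
  val[2] = ⊤
  val[3] = ⊤
  val[4] = ⊤
  val[5] = ⊤

⊤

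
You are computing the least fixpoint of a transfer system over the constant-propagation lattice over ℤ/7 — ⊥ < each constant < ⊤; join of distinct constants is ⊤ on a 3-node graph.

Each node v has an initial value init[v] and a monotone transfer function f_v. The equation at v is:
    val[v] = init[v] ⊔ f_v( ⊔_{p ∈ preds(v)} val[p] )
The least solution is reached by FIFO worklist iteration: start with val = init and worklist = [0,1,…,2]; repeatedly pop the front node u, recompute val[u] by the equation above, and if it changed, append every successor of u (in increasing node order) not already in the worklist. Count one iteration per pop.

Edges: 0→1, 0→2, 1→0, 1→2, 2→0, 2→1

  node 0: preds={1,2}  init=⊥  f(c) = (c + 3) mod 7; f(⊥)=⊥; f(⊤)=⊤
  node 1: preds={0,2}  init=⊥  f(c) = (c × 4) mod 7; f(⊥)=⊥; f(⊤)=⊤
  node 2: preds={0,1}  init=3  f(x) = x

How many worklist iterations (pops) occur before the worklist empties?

Iteration log — 6 steps:
  step 1. node 0  ⊔preds=3  new=6  old=⊥  +wl: 
  step 2. node 1  ⊔preds=⊤  new=⊤  old=⊥  +wl: 0
  step 3. node 2  ⊔preds=⊤  new=⊤  old=3  +wl: 1
  step 4. node 0  ⊔preds=⊤  new=⊤  old=6  +wl: 2
  step 5. node 1  ⊔preds=⊤  new=⊤  stable
  step 6. node 2  ⊔preds=⊤  new=⊤  stable

Least fixpoint reached:
  node 0: ⊤
  node 1: ⊤
  node 2: ⊤

6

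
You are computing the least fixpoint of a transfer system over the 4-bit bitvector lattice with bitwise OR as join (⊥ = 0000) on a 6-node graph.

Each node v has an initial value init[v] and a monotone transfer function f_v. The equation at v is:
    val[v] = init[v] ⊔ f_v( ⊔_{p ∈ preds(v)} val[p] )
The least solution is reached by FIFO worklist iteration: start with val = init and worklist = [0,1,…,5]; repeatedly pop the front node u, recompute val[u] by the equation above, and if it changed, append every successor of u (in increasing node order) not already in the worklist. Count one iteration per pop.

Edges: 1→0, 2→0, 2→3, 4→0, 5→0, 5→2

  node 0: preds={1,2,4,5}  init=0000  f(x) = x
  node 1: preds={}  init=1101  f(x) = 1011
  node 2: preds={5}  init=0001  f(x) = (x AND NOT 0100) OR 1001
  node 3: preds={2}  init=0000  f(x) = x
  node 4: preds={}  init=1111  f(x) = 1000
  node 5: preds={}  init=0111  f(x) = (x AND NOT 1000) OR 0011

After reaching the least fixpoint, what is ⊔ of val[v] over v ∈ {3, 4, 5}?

1111

Trace (7 dequeues):
  [1] u=0 | in 1111 | out 1111 | prev 0000 | push {}
  [2] u=1 | in 0000 | out 1111 | prev 1101 | push {0}
  [3] u=2 | in 0111 | out 1011 | prev 0001 | push {}
  [4] u=3 | in 1011 | out 1011 | prev 0000 | push {}
  [5] u=4 | in 0000 | out 1111 | ==
  [6] u=5 | in 0000 | out 0111 | ==
  [7] u=0 | in 1111 | out 1111 | ==

Converged values:
  [0] 1111
  [1] 1111
  [2] 1011
  [3] 1011
  [4] 1111
  [5] 0111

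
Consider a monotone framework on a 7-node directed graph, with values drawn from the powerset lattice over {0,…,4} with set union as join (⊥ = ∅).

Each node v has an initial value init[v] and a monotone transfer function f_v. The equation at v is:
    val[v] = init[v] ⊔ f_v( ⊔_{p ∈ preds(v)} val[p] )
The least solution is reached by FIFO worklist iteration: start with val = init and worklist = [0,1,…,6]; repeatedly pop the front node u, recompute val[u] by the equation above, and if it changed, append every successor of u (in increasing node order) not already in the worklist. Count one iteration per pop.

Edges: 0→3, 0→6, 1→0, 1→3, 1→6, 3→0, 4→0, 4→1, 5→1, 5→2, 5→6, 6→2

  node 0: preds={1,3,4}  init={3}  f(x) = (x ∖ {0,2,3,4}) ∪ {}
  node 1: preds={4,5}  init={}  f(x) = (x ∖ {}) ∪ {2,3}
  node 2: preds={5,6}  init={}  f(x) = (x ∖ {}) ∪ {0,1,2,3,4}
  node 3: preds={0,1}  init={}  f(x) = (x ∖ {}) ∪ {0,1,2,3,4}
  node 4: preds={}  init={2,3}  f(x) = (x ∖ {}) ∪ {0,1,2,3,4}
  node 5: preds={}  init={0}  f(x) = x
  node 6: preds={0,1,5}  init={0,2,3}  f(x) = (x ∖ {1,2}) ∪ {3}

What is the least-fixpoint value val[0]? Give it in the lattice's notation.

Worklist (13 pops):
  #1 pop 0: in={2,3} → {3} (no change)
  #2 pop 1: in={0,2,3} → {0,2,3} (was {}); enqueue [0]
  #3 pop 2: in={0,2,3} → {0,1,2,3,4} (was {}); enqueue []
  #4 pop 3: in={0,2,3} → {0,1,2,3,4} (was {}); enqueue []
  #5 pop 4: in={} → {0,1,2,3,4} (was {2,3}); enqueue [1]
  #6 pop 5: in={} → {0} (no change)
  #7 pop 6: in={0,2,3} → {0,2,3} (no change)
  #8 pop 0: in={0,1,2,3,4} → {1,3} (was {3}); enqueue [3,6]
  #9 pop 1: in={0,1,2,3,4} → {0,1,2,3,4} (was {0,2,3}); enqueue [0]
  #10 pop 3: in={0,1,2,3,4} → {0,1,2,3,4} (no change)
  #11 pop 6: in={0,1,2,3,4} → {0,2,3,4} (was {0,2,3}); enqueue [2]
  #12 pop 0: in={0,1,2,3,4} → {1,3} (no change)
  #13 pop 2: in={0,2,3,4} → {0,1,2,3,4} (no change)

Fixpoint:
  val[0] = {1,3}
  val[1] = {0,1,2,3,4}
  val[2] = {0,1,2,3,4}
  val[3] = {0,1,2,3,4}
  val[4] = {0,1,2,3,4}
  val[5] = {0}
  val[6] = {0,2,3,4}

{1,3}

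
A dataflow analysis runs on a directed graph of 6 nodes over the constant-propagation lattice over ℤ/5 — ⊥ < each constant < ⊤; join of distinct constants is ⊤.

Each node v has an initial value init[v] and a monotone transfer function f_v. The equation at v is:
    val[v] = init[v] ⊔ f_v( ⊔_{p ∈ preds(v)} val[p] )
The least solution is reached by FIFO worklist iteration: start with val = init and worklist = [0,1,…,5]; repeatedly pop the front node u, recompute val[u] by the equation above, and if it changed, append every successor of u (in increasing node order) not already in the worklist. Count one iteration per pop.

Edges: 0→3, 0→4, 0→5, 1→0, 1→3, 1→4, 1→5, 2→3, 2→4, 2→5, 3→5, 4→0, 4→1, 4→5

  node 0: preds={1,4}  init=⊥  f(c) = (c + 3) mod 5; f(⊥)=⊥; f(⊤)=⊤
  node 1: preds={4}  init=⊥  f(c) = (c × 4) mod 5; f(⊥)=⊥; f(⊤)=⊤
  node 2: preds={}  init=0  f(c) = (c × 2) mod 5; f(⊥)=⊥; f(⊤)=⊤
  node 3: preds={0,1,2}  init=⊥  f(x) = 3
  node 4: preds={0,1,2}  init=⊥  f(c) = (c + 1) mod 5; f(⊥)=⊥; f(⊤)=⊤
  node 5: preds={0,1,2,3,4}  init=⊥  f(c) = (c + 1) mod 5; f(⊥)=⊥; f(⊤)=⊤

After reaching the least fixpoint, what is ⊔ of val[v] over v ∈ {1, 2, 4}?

⊤

Worklist (17 pops):
  #1 pop 0: in=⊥ → ⊥ (no change)
  #2 pop 1: in=⊥ → ⊥ (no change)
  #3 pop 2: in=⊥ → 0 (no change)
  #4 pop 3: in=0 → 3 (was ⊥); enqueue []
  #5 pop 4: in=0 → 1 (was ⊥); enqueue [0,1]
  #6 pop 5: in=⊤ → ⊤ (was ⊥); enqueue []
  #7 pop 0: in=1 → 4 (was ⊥); enqueue [3,4,5]
  #8 pop 1: in=1 → 4 (was ⊥); enqueue [0]
  #9 pop 3: in=⊤ → 3 (no change)
  #10 pop 4: in=⊤ → ⊤ (was 1); enqueue [1]
  #11 pop 5: in=⊤ → ⊤ (no change)
  #12 pop 0: in=⊤ → ⊤ (was 4); enqueue [3,4,5]
  #13 pop 1: in=⊤ → ⊤ (was 4); enqueue [0]
  #14 pop 3: in=⊤ → 3 (no change)
  #15 pop 4: in=⊤ → ⊤ (no change)
  #16 pop 5: in=⊤ → ⊤ (no change)
  #17 pop 0: in=⊤ → ⊤ (no change)

Fixpoint:
  val[0] = ⊤
  val[1] = ⊤
  val[2] = 0
  val[3] = 3
  val[4] = ⊤
  val[5] = ⊤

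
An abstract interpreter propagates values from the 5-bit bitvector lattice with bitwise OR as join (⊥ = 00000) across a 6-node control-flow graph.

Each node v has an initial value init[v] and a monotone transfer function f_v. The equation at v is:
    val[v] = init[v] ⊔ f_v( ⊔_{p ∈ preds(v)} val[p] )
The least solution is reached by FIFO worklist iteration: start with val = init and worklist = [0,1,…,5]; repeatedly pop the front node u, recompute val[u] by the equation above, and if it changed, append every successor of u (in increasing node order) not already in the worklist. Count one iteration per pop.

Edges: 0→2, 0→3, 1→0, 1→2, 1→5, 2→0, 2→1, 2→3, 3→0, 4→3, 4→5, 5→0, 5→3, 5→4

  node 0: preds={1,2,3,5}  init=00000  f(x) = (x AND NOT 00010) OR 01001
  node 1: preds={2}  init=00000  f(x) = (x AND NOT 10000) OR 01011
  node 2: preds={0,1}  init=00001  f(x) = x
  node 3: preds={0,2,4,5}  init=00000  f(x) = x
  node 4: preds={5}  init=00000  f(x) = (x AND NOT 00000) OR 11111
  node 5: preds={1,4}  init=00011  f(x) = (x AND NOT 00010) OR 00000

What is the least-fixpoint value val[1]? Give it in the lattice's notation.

01111

Iteration log — 17 steps:
  step 1. node 0  ⊔preds=00011  new=01001  old=00000  +wl: 
  step 2. node 1  ⊔preds=00001  new=01011  old=00000  +wl: 0
  step 3. node 2  ⊔preds=01011  new=01011  old=00001  +wl: 1
  step 4. node 3  ⊔preds=01011  new=01011  old=00000  +wl: 
  step 5. node 4  ⊔preds=00011  new=11111  old=00000  +wl: 3
  step 6. node 5  ⊔preds=11111  new=11111  old=00011  +wl: 4
  step 7. node 0  ⊔preds=11111  new=11101  old=01001  +wl: 2
  step 8. node 1  ⊔preds=01011  new=01011  stable
  step 9. node 3  ⊔preds=11111  new=11111  old=01011  +wl: 0
  step 10. node 4  ⊔preds=11111  new=11111  stable
  step 11. node 2  ⊔preds=11111  new=11111  old=01011  +wl: 1,3
  step 12. node 0  ⊔preds=11111  new=11101  stable
  step 13. node 1  ⊔preds=11111  new=01111  old=01011  +wl: 0,2,5
  step 14. node 3  ⊔preds=11111  new=11111  stable
  step 15. node 0  ⊔preds=11111  new=11101  stable
  step 16. node 2  ⊔preds=11111  new=11111  stable
  step 17. node 5  ⊔preds=11111  new=11111  stable

Least fixpoint reached:
  node 0: 11101
  node 1: 01111
  node 2: 11111
  node 3: 11111
  node 4: 11111
  node 5: 11111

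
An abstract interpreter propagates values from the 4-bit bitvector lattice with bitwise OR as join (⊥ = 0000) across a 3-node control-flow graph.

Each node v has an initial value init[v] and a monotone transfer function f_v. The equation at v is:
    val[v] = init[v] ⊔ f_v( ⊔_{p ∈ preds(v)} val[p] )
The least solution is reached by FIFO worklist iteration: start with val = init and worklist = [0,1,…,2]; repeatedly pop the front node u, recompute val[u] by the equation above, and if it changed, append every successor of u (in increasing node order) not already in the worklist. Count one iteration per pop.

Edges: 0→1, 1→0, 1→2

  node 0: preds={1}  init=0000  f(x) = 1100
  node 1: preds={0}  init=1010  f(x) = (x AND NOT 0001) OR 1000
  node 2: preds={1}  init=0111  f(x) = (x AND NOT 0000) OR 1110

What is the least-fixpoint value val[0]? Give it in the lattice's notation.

1100

Trace (4 dequeues):
  [1] u=0 | in 1010 | out 1100 | prev 0000 | push {}
  [2] u=1 | in 1100 | out 1110 | prev 1010 | push {0}
  [3] u=2 | in 1110 | out 1111 | prev 0111 | push {}
  [4] u=0 | in 1110 | out 1100 | ==

Converged values:
  [0] 1100
  [1] 1110
  [2] 1111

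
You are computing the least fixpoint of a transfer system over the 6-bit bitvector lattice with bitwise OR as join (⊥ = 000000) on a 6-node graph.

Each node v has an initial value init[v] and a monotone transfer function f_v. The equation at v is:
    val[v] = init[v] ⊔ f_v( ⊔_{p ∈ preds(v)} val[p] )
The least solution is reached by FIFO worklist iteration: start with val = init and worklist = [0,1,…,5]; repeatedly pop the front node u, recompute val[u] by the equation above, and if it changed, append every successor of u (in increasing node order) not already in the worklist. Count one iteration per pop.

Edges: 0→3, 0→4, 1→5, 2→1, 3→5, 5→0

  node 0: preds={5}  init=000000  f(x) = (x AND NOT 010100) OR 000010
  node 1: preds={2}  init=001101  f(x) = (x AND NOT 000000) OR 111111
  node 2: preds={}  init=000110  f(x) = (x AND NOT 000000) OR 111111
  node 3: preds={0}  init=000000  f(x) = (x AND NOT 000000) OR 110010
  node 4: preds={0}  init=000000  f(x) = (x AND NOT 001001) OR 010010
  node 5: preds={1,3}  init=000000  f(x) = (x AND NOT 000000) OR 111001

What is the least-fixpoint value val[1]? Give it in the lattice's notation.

111111

Worklist (11 pops):
  #1 pop 0: in=000000 → 000010 (was 000000); enqueue []
  #2 pop 1: in=000110 → 111111 (was 001101); enqueue []
  #3 pop 2: in=000000 → 111111 (was 000110); enqueue [1]
  #4 pop 3: in=000010 → 110010 (was 000000); enqueue []
  #5 pop 4: in=000010 → 010010 (was 000000); enqueue []
  #6 pop 5: in=111111 → 111111 (was 000000); enqueue [0]
  #7 pop 1: in=111111 → 111111 (no change)
  #8 pop 0: in=111111 → 101011 (was 000010); enqueue [3,4]
  #9 pop 3: in=101011 → 111011 (was 110010); enqueue [5]
  #10 pop 4: in=101011 → 110010 (was 010010); enqueue []
  #11 pop 5: in=111111 → 111111 (no change)

Fixpoint:
  val[0] = 101011
  val[1] = 111111
  val[2] = 111111
  val[3] = 111011
  val[4] = 110010
  val[5] = 111111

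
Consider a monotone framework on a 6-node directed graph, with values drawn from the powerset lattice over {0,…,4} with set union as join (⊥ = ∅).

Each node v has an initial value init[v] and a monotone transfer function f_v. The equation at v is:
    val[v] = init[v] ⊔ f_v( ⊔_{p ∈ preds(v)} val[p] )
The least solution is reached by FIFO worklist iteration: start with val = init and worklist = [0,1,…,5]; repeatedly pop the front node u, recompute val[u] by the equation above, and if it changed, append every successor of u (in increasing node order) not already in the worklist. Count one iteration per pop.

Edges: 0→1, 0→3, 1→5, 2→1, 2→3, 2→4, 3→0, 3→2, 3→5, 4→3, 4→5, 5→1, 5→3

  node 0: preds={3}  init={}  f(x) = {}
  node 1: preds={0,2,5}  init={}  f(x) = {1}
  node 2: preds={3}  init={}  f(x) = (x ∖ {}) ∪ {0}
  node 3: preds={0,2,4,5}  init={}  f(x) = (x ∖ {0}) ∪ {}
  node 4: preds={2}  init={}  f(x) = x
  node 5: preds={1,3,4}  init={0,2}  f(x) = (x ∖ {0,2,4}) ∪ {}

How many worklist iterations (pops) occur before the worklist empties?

Worklist (20 pops):
  #1 pop 0: in={} → {} (no change)
  #2 pop 1: in={0,2} → {1} (was {}); enqueue []
  #3 pop 2: in={} → {0} (was {}); enqueue [1]
  #4 pop 3: in={0,2} → {2} (was {}); enqueue [0,2]
  #5 pop 4: in={0} → {0} (was {}); enqueue [3]
  #6 pop 5: in={0,1,2} → {0,1,2} (was {0,2}); enqueue []
  #7 pop 1: in={0,1,2} → {1} (no change)
  #8 pop 0: in={2} → {} (no change)
  #9 pop 2: in={2} → {0,2} (was {0}); enqueue [1,4]
  #10 pop 3: in={0,1,2} → {1,2} (was {2}); enqueue [0,2,5]
  #11 pop 1: in={0,1,2} → {1} (no change)
  #12 pop 4: in={0,2} → {0,2} (was {0}); enqueue [3]
  #13 pop 0: in={1,2} → {} (no change)
  #14 pop 2: in={1,2} → {0,1,2} (was {0,2}); enqueue [1,4]
  #15 pop 5: in={0,1,2} → {0,1,2} (no change)
  #16 pop 3: in={0,1,2} → {1,2} (no change)
  #17 pop 1: in={0,1,2} → {1} (no change)
  #18 pop 4: in={0,1,2} → {0,1,2} (was {0,2}); enqueue [3,5]
  #19 pop 3: in={0,1,2} → {1,2} (no change)
  #20 pop 5: in={0,1,2} → {0,1,2} (no change)

Fixpoint:
  val[0] = {}
  val[1] = {1}
  val[2] = {0,1,2}
  val[3] = {1,2}
  val[4] = {0,1,2}
  val[5] = {0,1,2}

20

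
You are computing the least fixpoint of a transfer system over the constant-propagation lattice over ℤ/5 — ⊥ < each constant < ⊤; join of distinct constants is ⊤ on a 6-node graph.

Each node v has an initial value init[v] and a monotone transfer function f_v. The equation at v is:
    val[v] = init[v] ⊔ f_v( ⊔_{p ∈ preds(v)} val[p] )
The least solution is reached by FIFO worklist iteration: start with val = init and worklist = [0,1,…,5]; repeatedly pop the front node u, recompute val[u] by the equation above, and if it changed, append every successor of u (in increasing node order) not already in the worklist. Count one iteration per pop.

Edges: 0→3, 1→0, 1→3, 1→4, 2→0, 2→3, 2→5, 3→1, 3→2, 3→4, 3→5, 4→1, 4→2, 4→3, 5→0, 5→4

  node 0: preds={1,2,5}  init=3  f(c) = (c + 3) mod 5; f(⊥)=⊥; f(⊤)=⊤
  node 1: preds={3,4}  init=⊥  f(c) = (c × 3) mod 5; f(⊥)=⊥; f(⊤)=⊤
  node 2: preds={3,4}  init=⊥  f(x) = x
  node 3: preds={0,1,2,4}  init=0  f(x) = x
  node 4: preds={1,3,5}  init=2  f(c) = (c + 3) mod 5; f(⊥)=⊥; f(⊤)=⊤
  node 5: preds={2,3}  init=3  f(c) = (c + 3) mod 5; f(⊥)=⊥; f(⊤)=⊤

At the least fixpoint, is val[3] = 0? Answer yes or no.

no

Worklist (11 pops):
  #1 pop 0: in=3 → ⊤ (was 3); enqueue []
  #2 pop 1: in=⊤ → ⊤ (was ⊥); enqueue [0]
  #3 pop 2: in=⊤ → ⊤ (was ⊥); enqueue []
  #4 pop 3: in=⊤ → ⊤ (was 0); enqueue [1,2]
  #5 pop 4: in=⊤ → ⊤ (was 2); enqueue [3]
  #6 pop 5: in=⊤ → ⊤ (was 3); enqueue [4]
  #7 pop 0: in=⊤ → ⊤ (no change)
  #8 pop 1: in=⊤ → ⊤ (no change)
  #9 pop 2: in=⊤ → ⊤ (no change)
  #10 pop 3: in=⊤ → ⊤ (no change)
  #11 pop 4: in=⊤ → ⊤ (no change)

Fixpoint:
  val[0] = ⊤
  val[1] = ⊤
  val[2] = ⊤
  val[3] = ⊤
  val[4] = ⊤
  val[5] = ⊤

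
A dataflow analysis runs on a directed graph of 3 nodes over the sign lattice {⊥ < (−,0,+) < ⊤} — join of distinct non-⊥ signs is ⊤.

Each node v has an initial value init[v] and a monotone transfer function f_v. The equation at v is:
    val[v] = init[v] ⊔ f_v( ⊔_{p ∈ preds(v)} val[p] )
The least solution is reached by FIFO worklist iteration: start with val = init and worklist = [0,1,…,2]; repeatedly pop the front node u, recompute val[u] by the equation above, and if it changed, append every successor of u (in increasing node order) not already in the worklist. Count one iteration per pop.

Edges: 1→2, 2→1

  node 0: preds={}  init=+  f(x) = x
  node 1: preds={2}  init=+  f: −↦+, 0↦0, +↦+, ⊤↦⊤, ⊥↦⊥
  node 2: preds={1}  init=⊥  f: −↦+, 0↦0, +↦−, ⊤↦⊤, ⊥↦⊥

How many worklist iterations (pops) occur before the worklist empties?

4

Iteration log — 4 steps:
  step 1. node 0  ⊔preds=⊥  new=+  stable
  step 2. node 1  ⊔preds=⊥  new=+  stable
  step 3. node 2  ⊔preds=+  new=−  old=⊥  +wl: 1
  step 4. node 1  ⊔preds=−  new=+  stable

Least fixpoint reached:
  node 0: +
  node 1: +
  node 2: −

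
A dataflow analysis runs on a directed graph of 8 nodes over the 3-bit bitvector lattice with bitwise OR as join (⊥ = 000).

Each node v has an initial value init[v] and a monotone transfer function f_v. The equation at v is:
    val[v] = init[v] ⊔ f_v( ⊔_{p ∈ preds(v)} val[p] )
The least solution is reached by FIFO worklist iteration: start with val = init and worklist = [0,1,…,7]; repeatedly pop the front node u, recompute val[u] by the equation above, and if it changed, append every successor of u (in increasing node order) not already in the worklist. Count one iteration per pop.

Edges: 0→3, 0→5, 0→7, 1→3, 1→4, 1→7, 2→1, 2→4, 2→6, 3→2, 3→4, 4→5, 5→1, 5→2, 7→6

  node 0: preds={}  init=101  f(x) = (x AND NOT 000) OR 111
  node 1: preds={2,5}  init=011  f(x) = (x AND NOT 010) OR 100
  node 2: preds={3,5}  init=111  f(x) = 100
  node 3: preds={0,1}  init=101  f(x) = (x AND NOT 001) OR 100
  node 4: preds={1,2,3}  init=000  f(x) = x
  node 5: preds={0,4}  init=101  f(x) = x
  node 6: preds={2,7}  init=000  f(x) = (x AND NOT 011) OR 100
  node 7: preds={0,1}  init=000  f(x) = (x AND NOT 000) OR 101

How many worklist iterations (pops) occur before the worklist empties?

11

Worklist (11 pops):
  #1 pop 0: in=000 → 111 (was 101); enqueue []
  #2 pop 1: in=111 → 111 (was 011); enqueue []
  #3 pop 2: in=101 → 111 (no change)
  #4 pop 3: in=111 → 111 (was 101); enqueue [2]
  #5 pop 4: in=111 → 111 (was 000); enqueue []
  #6 pop 5: in=111 → 111 (was 101); enqueue [1]
  #7 pop 6: in=111 → 100 (was 000); enqueue []
  #8 pop 7: in=111 → 111 (was 000); enqueue [6]
  #9 pop 2: in=111 → 111 (no change)
  #10 pop 1: in=111 → 111 (no change)
  #11 pop 6: in=111 → 100 (no change)

Fixpoint:
  val[0] = 111
  val[1] = 111
  val[2] = 111
  val[3] = 111
  val[4] = 111
  val[5] = 111
  val[6] = 100
  val[7] = 111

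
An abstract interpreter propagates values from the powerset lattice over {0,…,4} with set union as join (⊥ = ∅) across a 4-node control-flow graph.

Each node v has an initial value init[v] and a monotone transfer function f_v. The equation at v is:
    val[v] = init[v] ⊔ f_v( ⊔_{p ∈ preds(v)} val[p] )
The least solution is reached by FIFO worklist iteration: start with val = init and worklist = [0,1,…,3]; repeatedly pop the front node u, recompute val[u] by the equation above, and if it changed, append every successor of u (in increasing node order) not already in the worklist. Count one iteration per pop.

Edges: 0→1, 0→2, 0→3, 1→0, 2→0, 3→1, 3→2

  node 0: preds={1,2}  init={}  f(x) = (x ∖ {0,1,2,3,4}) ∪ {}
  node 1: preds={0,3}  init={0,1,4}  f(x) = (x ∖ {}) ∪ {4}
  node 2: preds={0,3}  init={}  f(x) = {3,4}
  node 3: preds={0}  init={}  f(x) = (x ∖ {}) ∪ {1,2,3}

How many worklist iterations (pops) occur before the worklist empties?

Trace (8 dequeues):
  [1] u=0 | in {0,1,4} | out {} | ==
  [2] u=1 | in {} | out {0,1,4} | ==
  [3] u=2 | in {} | out {3,4} | prev {} | push {0}
  [4] u=3 | in {} | out {1,2,3} | prev {} | push {1,2}
  [5] u=0 | in {0,1,3,4} | out {} | ==
  [6] u=1 | in {1,2,3} | out {0,1,2,3,4} | prev {0,1,4} | push {0}
  [7] u=2 | in {1,2,3} | out {3,4} | ==
  [8] u=0 | in {0,1,2,3,4} | out {} | ==

Converged values:
  [0] {}
  [1] {0,1,2,3,4}
  [2] {3,4}
  [3] {1,2,3}

8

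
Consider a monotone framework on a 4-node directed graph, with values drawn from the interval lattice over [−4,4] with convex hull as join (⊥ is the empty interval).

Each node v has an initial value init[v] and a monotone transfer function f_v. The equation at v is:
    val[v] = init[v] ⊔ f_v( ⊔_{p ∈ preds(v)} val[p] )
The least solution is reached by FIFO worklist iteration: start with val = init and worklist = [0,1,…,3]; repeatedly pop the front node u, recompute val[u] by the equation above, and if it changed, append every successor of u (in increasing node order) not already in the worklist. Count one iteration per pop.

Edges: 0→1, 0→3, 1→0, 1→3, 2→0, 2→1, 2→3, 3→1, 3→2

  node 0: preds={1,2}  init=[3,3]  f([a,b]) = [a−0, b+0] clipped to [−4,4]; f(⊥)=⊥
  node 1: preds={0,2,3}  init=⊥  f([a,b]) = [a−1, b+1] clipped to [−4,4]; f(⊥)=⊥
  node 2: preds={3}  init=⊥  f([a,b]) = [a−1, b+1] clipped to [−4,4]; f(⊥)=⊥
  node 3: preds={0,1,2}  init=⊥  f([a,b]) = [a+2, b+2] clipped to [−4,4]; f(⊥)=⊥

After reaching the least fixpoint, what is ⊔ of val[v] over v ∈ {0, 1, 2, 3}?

Worklist (34 pops):
  #1 pop 0: in=⊥ → [3,3] (no change)
  #2 pop 1: in=[3,3] → [2,4] (was ⊥); enqueue [0]
  #3 pop 2: in=⊥ → ⊥ (no change)
  #4 pop 3: in=[2,4] → [4,4] (was ⊥); enqueue [1,2]
  #5 pop 0: in=[2,4] → [2,4] (was [3,3]); enqueue [3]
  #6 pop 1: in=[2,4] → [1,4] (was [2,4]); enqueue [0]
  #7 pop 2: in=[4,4] → [3,4] (was ⊥); enqueue [1]
  #8 pop 3: in=[1,4] → [3,4] (was [4,4]); enqueue [2]
  #9 pop 0: in=[1,4] → [1,4] (was [2,4]); enqueue [3]
  #10 pop 1: in=[1,4] → [0,4] (was [1,4]); enqueue [0]
  #11 pop 2: in=[3,4] → [2,4] (was [3,4]); enqueue [1]
  #12 pop 3: in=[0,4] → [2,4] (was [3,4]); enqueue [2]
  #13 pop 0: in=[0,4] → [0,4] (was [1,4]); enqueue [3]
  #14 pop 1: in=[0,4] → [-1,4] (was [0,4]); enqueue [0]
  #15 pop 2: in=[2,4] → [1,4] (was [2,4]); enqueue [1]
  #16 pop 3: in=[-1,4] → [1,4] (was [2,4]); enqueue [2]
  #17 pop 0: in=[-1,4] → [-1,4] (was [0,4]); enqueue [3]
  #18 pop 1: in=[-1,4] → [-2,4] (was [-1,4]); enqueue [0]
  #19 pop 2: in=[1,4] → [0,4] (was [1,4]); enqueue [1]
  #20 pop 3: in=[-2,4] → [0,4] (was [1,4]); enqueue [2]
  #21 pop 0: in=[-2,4] → [-2,4] (was [-1,4]); enqueue [3]
  #22 pop 1: in=[-2,4] → [-3,4] (was [-2,4]); enqueue [0]
  #23 pop 2: in=[0,4] → [-1,4] (was [0,4]); enqueue [1]
  #24 pop 3: in=[-3,4] → [-1,4] (was [0,4]); enqueue [2]
  #25 pop 0: in=[-3,4] → [-3,4] (was [-2,4]); enqueue [3]
  #26 pop 1: in=[-3,4] → [-4,4] (was [-3,4]); enqueue [0]
  #27 pop 2: in=[-1,4] → [-2,4] (was [-1,4]); enqueue [1]
  #28 pop 3: in=[-4,4] → [-2,4] (was [-1,4]); enqueue [2]
  #29 pop 0: in=[-4,4] → [-4,4] (was [-3,4]); enqueue [3]
  #30 pop 1: in=[-4,4] → [-4,4] (no change)
  #31 pop 2: in=[-2,4] → [-3,4] (was [-2,4]); enqueue [0,1]
  #32 pop 3: in=[-4,4] → [-2,4] (no change)
  #33 pop 0: in=[-4,4] → [-4,4] (no change)
  #34 pop 1: in=[-4,4] → [-4,4] (no change)

Fixpoint:
  val[0] = [-4,4]
  val[1] = [-4,4]
  val[2] = [-3,4]
  val[3] = [-2,4]

[-4,4]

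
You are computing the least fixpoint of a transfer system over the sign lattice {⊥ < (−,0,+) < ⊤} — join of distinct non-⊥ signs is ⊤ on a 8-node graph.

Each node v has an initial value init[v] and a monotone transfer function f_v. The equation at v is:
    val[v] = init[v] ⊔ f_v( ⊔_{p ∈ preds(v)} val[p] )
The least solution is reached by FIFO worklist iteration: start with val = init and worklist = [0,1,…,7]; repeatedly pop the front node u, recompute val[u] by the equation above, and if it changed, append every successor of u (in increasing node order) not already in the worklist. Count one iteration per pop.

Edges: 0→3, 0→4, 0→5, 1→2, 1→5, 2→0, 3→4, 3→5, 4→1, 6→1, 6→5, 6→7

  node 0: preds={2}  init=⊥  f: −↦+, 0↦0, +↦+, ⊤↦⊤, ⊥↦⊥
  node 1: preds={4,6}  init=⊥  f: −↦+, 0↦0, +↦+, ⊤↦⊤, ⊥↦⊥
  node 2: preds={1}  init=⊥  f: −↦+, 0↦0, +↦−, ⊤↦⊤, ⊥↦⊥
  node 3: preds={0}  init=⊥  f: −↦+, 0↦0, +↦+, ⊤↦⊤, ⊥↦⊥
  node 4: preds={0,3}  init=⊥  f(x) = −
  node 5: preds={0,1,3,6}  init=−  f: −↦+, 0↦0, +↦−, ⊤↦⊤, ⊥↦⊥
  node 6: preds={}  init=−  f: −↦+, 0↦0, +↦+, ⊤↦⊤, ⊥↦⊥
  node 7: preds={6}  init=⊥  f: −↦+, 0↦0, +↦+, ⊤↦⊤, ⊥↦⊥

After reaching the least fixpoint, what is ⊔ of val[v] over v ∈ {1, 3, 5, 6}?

Iteration log — 13 steps:
  step 1. node 0  ⊔preds=⊥  new=⊥  stable
  step 2. node 1  ⊔preds=−  new=+  old=⊥  +wl: 
  step 3. node 2  ⊔preds=+  new=−  old=⊥  +wl: 0
  step 4. node 3  ⊔preds=⊥  new=⊥  stable
  step 5. node 4  ⊔preds=⊥  new=−  old=⊥  +wl: 1
  step 6. node 5  ⊔preds=⊤  new=⊤  old=−  +wl: 
  step 7. node 6  ⊔preds=⊥  new=−  stable
  step 8. node 7  ⊔preds=−  new=+  old=⊥  +wl: 
  step 9. node 0  ⊔preds=−  new=+  old=⊥  +wl: 3,4,5
  step 10. node 1  ⊔preds=−  new=+  stable
  step 11. node 3  ⊔preds=+  new=+  old=⊥  +wl: 
  step 12. node 4  ⊔preds=+  new=−  stable
  step 13. node 5  ⊔preds=⊤  new=⊤  stable

Least fixpoint reached:
  node 0: +
  node 1: +
  node 2: −
  node 3: +
  node 4: −
  node 5: ⊤
  node 6: −
  node 7: +

⊤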